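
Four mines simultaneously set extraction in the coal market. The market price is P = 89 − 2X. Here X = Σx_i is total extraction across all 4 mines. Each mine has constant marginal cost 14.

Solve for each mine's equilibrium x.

A representative mine's profit is π_i = x_i(89 − 2X) − 14x_i, with X = x_i + Σ_{j≠i} x_j.
First-order condition: 75 − 4x_i − 2Σ_{j≠i} x_j = 0.
In a symmetric equilibrium every mine chooses the same x, so Σ_{j≠i} x_j = 3x. The condition becomes 75 − 10x = 0, giving x = 75/10 = 7.5.

7.5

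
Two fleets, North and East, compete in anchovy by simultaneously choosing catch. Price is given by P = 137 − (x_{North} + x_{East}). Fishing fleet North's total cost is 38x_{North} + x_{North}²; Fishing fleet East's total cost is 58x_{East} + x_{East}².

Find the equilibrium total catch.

Fishing fleet North's profit: π = x_{North}(137 − (x_{North} + x_{East})) − 38x_{North} − x_{North}².
∂π/∂x_{North} = 99 − 4x_{North} − x_{East} = 0, so x_{North} = 24.75 − 0.25x_{East}.
By the same steps for East: x_{East} = 19.75 − 0.25x_{North}.
Substituting the second reaction function into the first: x_{North} = 24.75 − 0.25(19.75 − 0.25x_{North}), which gives 0.9375x_{North} = 19.8125 ⇒ x_{North} = 317/15.
Then x_{East} = 19.75 − 0.25·(317/15) = 217/15.
Total catch: 317/15 + 217/15 = 35.6.

35.6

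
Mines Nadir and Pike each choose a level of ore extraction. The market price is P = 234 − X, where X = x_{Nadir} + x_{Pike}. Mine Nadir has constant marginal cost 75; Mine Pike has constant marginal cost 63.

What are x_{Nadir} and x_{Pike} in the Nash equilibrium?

49, 61

Mine Nadir's profit: π = x_{Nadir}(234 − (x_{Nadir} + x_{Pike})) − 75x_{Nadir}.
∂π/∂x_{Nadir} = 159 − 2x_{Nadir} − x_{Pike} = 0, so x_{Nadir} = 79.5 − 0.5x_{Pike}.
By the same steps for Pike: x_{Pike} = 85.5 − 0.5x_{Nadir}.
Substituting the second reaction function into the first: x_{Nadir} = 79.5 − 0.5(85.5 − 0.5x_{Nadir}), which gives 0.75x_{Nadir} = 36.75 ⇒ x_{Nadir} = 49.
Then x_{Pike} = 85.5 − 0.5·49 = 61.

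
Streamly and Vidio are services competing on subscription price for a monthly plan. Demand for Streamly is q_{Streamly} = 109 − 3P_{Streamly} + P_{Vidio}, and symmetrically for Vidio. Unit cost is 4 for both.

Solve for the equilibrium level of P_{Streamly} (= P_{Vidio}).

24.2

Streamly's profit: π = (P_{Streamly} − 4)(109 − 3P_{Streamly} + P_{Vidio}).
∂π/∂P_{Streamly} = 121 − 6P_{Streamly} + P_{Vidio} = 0 ⇒ P_{Streamly} = 121/6 + (1/6)P_{Vidio}.
The game is symmetric, so in equilibrium P_{Vidio} = P_{Streamly}: the reaction function gives (5/6)P_{Streamly} = 121/6, hence P_{Streamly} = 24.2.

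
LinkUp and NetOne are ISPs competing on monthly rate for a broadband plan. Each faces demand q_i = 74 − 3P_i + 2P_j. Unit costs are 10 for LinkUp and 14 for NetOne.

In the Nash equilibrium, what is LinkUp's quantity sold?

LinkUp's profit: π = (P_{LinkUp} − 10)(74 − 3P_{LinkUp} + 2P_{NetOne}).
∂π/∂P_{LinkUp} = 104 − 6P_{LinkUp} + 2P_{NetOne} = 0 ⇒ P_{LinkUp} = 52/3 + (1/3)P_{NetOne}.
Similarly P_{NetOne} = 58/3 + (1/3)P_{LinkUp}.
Plugging P_{NetOne} into LinkUp's best response: P_{LinkUp} = 52/3 + (1/3)(58/3 + (1/3)P_{LinkUp}) ⇒ (8/9)P_{LinkUp} = 214/9, so P_{LinkUp} = 26.75.
Then P_{NetOne} = 58/3 + (1/3)·26.75 = 28.25.
q_{LinkUp} = 74 − 3·26.75 + 2·28.25 = 50.25.

50.25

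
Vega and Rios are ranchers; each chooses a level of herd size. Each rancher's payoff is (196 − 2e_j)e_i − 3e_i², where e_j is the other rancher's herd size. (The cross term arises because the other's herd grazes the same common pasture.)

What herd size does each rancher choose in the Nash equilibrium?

Vega's payoff is (196 − 2e_R)e_V − 3e_V².
∂π/∂e_V = 196 − 2e_R − 6e_V = 0, so e_V = 98/3 − (1/3)e_R.
By symmetry e_R = e_V; substituting into the reaction function, (4/3)e_V = 98/3 and e_V = 24.5.

24.5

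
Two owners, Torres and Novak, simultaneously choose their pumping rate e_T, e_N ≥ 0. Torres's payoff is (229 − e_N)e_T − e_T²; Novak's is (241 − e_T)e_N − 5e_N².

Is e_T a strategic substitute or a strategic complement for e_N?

Expanding Torres's payoff: 229e_T − e_Ne_T − e_T².
∂π/∂e_T = 229 − e_N − 2e_T = 0, so e_T = 114.5 − 0.5e_N.
The best-response slope de_T/de_N = −0.5 < 0: the reaction function is downward-sloping, so the choices are strategic substitutes.

strategic substitutes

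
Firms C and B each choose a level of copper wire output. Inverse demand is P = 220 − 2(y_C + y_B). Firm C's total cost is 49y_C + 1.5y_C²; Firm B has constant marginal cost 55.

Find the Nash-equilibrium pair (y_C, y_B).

Firm C's profit: π = y_C(220 − 2(y_C + y_B)) − 49y_C − 1.5y_C².
∂π/∂y_C = 171 − 7y_C − 2y_B = 0, so y_C = 171/7 − (2/7)y_B.
For B: ∂π/∂y_B = 165 − 4y_B − 2y_C = 0 ⇒ y_B = 41.25 − 0.5y_C.
Substituting the second reaction function into the first: y_C = 171/7 − (2/7)(41.25 − 0.5y_C), which gives (6/7)y_C = 177/14 ⇒ y_C = 14.75.
Then y_B = 41.25 − 0.5·14.75 = 33.875.

14.75, 33.875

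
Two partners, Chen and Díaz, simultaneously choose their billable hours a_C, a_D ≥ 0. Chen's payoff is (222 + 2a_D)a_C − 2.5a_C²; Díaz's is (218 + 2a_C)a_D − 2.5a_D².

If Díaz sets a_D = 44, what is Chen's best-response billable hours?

62

Expanding Chen's payoff: 222a_C + 2a_Da_C − 2.5a_C².
∂π/∂a_C = 222 + 2a_D − 5a_C = 0, so a_C = 44.4 + 0.4a_D.
At a_D = 44: a_C = 44.4 + 0.4·44 = 62.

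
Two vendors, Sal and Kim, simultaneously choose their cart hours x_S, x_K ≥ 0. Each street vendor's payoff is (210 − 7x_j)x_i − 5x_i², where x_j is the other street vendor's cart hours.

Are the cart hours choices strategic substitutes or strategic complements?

Sal's payoff is (210 − 7x_K)x_S − 5x_S².
∂π/∂x_S = 210 − 7x_K − 10x_S = 0, so x_S = 21 − 0.7x_K.
The best-response slope dx_S/dx_K = −0.7 < 0: the reaction function is downward-sloping, so the choices are strategic substitutes.

strategic substitutes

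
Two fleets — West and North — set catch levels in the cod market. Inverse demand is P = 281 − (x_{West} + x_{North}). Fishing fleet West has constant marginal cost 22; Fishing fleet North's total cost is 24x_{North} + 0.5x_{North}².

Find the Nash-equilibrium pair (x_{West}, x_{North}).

104, 51

Fishing fleet West's profit: π = x_{West}(281 − (x_{West} + x_{North})) − 22x_{West}.
∂π/∂x_{West} = 259 − 2x_{West} − x_{North} = 0, so x_{West} = 129.5 − 0.5x_{North}.
For North: ∂π/∂x_{North} = 257 − 3x_{North} − x_{West} = 0 ⇒ x_{North} = 257/3 − (1/3)x_{West}.
Plugging x_{North} into West's best response: x_{West} = 129.5 − 0.5(257/3 − (1/3)x_{West}) ⇒ (5/6)x_{West} = 260/3, so x_{West} = 104.
Then x_{North} = 257/3 − (1/3)·104 = 51.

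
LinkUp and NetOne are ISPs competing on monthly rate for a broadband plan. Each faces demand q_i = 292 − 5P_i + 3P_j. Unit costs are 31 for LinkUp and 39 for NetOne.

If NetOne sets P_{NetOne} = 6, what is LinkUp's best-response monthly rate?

LinkUp's profit: π = (P_{LinkUp} − 31)(292 − 5P_{LinkUp} + 3P_{NetOne}).
∂π/∂P_{LinkUp} = 447 − 10P_{LinkUp} + 3P_{NetOne} = 0 ⇒ P_{LinkUp} = 44.7 + 0.3P_{NetOne}.
At P_{NetOne} = 6: P_{LinkUp} = 44.7 + 0.3·6 = 46.5.

46.5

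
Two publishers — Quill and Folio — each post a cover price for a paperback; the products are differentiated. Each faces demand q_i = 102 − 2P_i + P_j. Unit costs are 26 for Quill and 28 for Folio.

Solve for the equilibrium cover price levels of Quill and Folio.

51.6, 52.4

Quill's profit: π = (P_{Quill} − 26)(102 − 2P_{Quill} + P_{Folio}).
∂π/∂P_{Quill} = 154 − 4P_{Quill} + P_{Folio} = 0 ⇒ P_{Quill} = 38.5 + 0.25P_{Folio}.
Similarly P_{Folio} = 39.5 + 0.25P_{Quill}.
Solving the two reaction functions simultaneously: (1 − (0.25)(0.25))P_{Quill} = 38.5 + 0.25·39.5, so 0.9375P_{Quill} = 48.375 and P_{Quill} = 51.6.
Then P_{Folio} = 39.5 + 0.25·51.6 = 52.4.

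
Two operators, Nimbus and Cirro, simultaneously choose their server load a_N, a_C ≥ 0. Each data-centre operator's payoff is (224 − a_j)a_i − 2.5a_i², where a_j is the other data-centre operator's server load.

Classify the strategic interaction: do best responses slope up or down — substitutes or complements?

strategic substitutes

Nimbus's payoff is (224 − a_C)a_N − 2.5a_N².
∂π/∂a_N = 224 − a_C − 5a_N = 0, so a_N = 44.8 − 0.2a_C.
The best-response slope da_N/da_C = −0.2 < 0: the reaction function is downward-sloping, so the choices are strategic substitutes.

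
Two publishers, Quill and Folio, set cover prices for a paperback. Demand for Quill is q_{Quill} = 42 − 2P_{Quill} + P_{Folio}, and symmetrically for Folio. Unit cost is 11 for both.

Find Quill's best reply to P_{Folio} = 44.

Quill's profit: π = (P_{Quill} − 11)(42 − 2P_{Quill} + P_{Folio}).
∂π/∂P_{Quill} = 64 − 4P_{Quill} + P_{Folio} = 0 ⇒ P_{Quill} = 16 + 0.25P_{Folio}.
At P_{Folio} = 44: P_{Quill} = 16 + 0.25·44 = 27.

27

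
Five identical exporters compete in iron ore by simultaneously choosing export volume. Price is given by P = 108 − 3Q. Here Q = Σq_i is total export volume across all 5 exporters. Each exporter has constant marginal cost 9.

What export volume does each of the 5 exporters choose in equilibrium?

5.5

A representative exporter's profit is π_i = q_i(108 − 3Q) − 9q_i, with Q = q_i + Σ_{j≠i} q_j.
First-order condition: 99 − 6q_i − 3Σ_{j≠i} q_j = 0.
With identical exporters, set every q_j = q: then 99 − 6q − 12q = 0, i.e. q = 99/18 = 5.5.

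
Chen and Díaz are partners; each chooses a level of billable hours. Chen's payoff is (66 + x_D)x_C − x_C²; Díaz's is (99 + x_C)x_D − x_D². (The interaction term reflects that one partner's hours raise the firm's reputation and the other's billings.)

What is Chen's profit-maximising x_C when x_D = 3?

34.5

Expanding Chen's payoff: 66x_C + x_Dx_C − x_C².
∂π/∂x_C = 66 + x_D − 2x_C = 0, so x_C = 33 + 0.5x_D.
At x_D = 3: x_C = 33 + 0.5·3 = 34.5.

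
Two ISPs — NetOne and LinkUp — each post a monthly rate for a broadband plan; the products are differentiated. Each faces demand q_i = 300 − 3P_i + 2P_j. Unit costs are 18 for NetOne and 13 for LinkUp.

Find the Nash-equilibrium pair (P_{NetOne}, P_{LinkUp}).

NetOne's profit: π = (P_{NetOne} − 18)(300 − 3P_{NetOne} + 2P_{LinkUp}).
∂π/∂P_{NetOne} = 354 − 6P_{NetOne} + 2P_{LinkUp} = 0 ⇒ P_{NetOne} = 59 + (1/3)P_{LinkUp}.
Similarly P_{LinkUp} = 56.5 + (1/3)P_{NetOne}.
Solving the two reaction functions simultaneously: (1 − (1/3)(1/3))P_{NetOne} = 59 + (1/3)·56.5, so (8/9)P_{NetOne} = 467/6 and P_{NetOne} = 87.5625.
Then P_{LinkUp} = 56.5 + (1/3)·87.5625 = 85.6875.

87.5625, 85.6875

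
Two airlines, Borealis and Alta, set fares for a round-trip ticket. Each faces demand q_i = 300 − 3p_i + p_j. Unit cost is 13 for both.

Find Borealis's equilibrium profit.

9009.12

Borealis's profit: π = (p_{Borealis} − 13)(300 − 3p_{Borealis} + p_{Alta}).
∂π/∂p_{Borealis} = 339 − 6p_{Borealis} + p_{Alta} = 0 ⇒ p_{Borealis} = 56.5 + (1/6)p_{Alta}.
By symmetry p_{Alta} = p_{Borealis}; substituting into the reaction function, (5/6)p_{Borealis} = 56.5 and p_{Borealis} = 67.8.
q_{Borealis} = 300 − 3·67.8 + 67.8 = 164.4.
Profit = (67.8 − 13)·164.4 = 9009.12.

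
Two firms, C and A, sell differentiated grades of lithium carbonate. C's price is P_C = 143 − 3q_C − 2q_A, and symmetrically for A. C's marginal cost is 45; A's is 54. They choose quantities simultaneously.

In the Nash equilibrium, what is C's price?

83.4375

Firm C's profit: π = q_C(143 − 3q_C − 2q_A) − 45q_C.
∂π/∂q_C = 98 − 6q_C − 2q_A = 0 ⇒ q_C = 49/3 − (1/3)q_A.
Similarly q_A = 89/6 − (1/3)q_C.
Substituting the second reaction function into the first: q_C = 49/3 − (1/3)(89/6 − (1/3)q_C), which gives (8/9)q_C = 205/18 ⇒ q_C = 12.8125.
Then q_A = 89/6 − (1/3)·12.8125 = 10.5625.
P_C = 143 − 3·12.8125 − 2·10.5625 = 83.4375.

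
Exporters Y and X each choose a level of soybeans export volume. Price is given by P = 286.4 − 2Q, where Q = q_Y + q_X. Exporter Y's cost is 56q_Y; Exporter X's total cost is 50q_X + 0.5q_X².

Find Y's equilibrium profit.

3604.005

Exporter Y's profit: π = q_Y(286.4 − 2(q_Y + q_X)) − 56q_Y.
∂π/∂q_Y = 230.4 − 4q_Y − 2q_X = 0, so q_Y = 57.6 − 0.5q_X.
For X: ∂π/∂q_X = 236.4 − 5q_X − 2q_Y = 0 ⇒ q_X = 47.28 − 0.4q_Y.
Plugging q_X into Y's best response: q_Y = 57.6 − 0.5(47.28 − 0.4q_Y) ⇒ 0.8q_Y = 33.96, so q_Y = 42.45.
Then q_X = 47.28 − 0.4·42.45 = 30.3.
Price P = 286.4 − 2·72.75 = 140.9.
Y's profit: (140.9 − 56)·42.45 = 3604.005.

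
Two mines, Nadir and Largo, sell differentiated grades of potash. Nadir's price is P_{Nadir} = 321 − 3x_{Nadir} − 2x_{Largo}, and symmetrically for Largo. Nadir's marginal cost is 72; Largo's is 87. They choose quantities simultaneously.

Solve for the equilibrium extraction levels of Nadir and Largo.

Mine Nadir's profit: π = x_{Nadir}(321 − 3x_{Nadir} − 2x_{Largo}) − 72x_{Nadir}.
∂π/∂x_{Nadir} = 249 − 6x_{Nadir} − 2x_{Largo} = 0 ⇒ x_{Nadir} = 41.5 − (1/3)x_{Largo}.
Similarly x_{Largo} = 39 − (1/3)x_{Nadir}.
Substituting the second reaction function into the first: x_{Nadir} = 41.5 − (1/3)(39 − (1/3)x_{Nadir}), which gives (8/9)x_{Nadir} = 28.5 ⇒ x_{Nadir} = 32.0625.
Then x_{Largo} = 39 − (1/3)·32.0625 = 28.3125.

32.0625, 28.3125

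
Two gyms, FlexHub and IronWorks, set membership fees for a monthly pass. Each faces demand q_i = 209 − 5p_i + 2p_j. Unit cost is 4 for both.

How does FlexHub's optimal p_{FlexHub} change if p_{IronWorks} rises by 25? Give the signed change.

5

FlexHub's profit: π = (p_{FlexHub} − 4)(209 − 5p_{FlexHub} + 2p_{IronWorks}).
∂π/∂p_{FlexHub} = 229 − 10p_{FlexHub} + 2p_{IronWorks} = 0 ⇒ p_{FlexHub} = 22.9 + 0.2p_{IronWorks}.
The reaction-function slope is 0.2, so a 25-unit rise in p_{IronWorks} moves p_{FlexHub} by 0.2 × 25 = 5. FlexHub's best response rises — the actions are strategic complements.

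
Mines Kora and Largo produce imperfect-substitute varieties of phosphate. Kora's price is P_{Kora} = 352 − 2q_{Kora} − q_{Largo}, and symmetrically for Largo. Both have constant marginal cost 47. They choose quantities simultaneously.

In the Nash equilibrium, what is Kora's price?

169

Mine Kora's profit: π = q_{Kora}(352 − 2q_{Kora} − q_{Largo}) − 47q_{Kora}.
∂π/∂q_{Kora} = 305 − 4q_{Kora} − q_{Largo} = 0 ⇒ q_{Kora} = 76.25 − 0.25q_{Largo}.
By symmetry q_{Largo} = q_{Kora}; substituting into the reaction function, 1.25q_{Kora} = 76.25 and q_{Kora} = 61.
P_{Kora} = 352 − 2·61 − 61 = 169.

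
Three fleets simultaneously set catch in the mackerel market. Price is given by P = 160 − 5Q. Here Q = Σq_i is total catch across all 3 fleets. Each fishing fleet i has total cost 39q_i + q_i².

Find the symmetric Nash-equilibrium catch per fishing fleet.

5.5

A representative fishing fleet's profit is π_i = q_i(160 − 5Q) − 39q_i − q_i², with Q = q_i + Σ_{j≠i} q_j.
First-order condition: 121 − 12q_i − 5Σ_{j≠i} q_j = 0.
In a symmetric equilibrium every fishing fleet chooses the same q, so Σ_{j≠i} q_j = 2q. The condition becomes 121 − 22q = 0, giving q = 121/22 = 5.5.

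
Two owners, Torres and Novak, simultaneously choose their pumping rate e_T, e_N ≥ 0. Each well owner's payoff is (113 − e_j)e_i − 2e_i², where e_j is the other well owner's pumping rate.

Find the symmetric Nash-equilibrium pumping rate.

Torres's payoff is (113 − e_N)e_T − 2e_T².
∂π/∂e_T = 113 − e_N − 4e_T = 0, so e_T = 28.25 − 0.25e_N.
By symmetry e_N = e_T; substituting into the reaction function, 1.25e_T = 28.25 and e_T = 22.6.

22.6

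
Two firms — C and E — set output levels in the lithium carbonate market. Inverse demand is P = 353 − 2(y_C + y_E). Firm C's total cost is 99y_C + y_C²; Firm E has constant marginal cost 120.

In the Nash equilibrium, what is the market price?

209

Firm C's profit: π = y_C(353 − 2(y_C + y_E)) − 99y_C − y_C².
∂π/∂y_C = 254 − 6y_C − 2y_E = 0, so y_C = 127/3 − (1/3)y_E.
For E: ∂π/∂y_E = 233 − 4y_E − 2y_C = 0 ⇒ y_E = 58.25 − 0.5y_C.
Plugging y_E into C's best response: y_C = 127/3 − (1/3)(58.25 − 0.5y_C) ⇒ (5/6)y_C = 275/12, so y_C = 27.5.
Then y_E = 58.25 − 0.5·27.5 = 44.5.
Equilibrium price: P = 353 − 2·72 = 209.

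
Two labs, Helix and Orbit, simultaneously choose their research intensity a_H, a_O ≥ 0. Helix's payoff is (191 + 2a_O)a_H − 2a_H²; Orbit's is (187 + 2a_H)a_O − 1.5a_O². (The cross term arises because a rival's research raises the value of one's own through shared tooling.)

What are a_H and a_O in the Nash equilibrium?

118.375, 141.25

Expanding Helix's payoff: 191a_H + 2a_Oa_H − 2a_H².
∂π/∂a_H = 191 + 2a_O − 4a_H = 0, so a_H = 47.75 + 0.5a_O.
Likewise for Orbit: a_O = 187/3 + (2/3)a_H.
Plugging a_O into Helix's best response: a_H = 47.75 + 0.5(187/3 + (2/3)a_H) ⇒ (2/3)a_H = 947/12, so a_H = 118.375.
Then a_O = 187/3 + (2/3)·118.375 = 141.25.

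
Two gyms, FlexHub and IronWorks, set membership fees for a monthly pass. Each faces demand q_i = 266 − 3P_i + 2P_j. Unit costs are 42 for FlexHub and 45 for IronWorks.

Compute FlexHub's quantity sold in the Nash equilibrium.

169.6875

FlexHub's profit: π = (P_{FlexHub} − 42)(266 − 3P_{FlexHub} + 2P_{IronWorks}).
∂π/∂P_{FlexHub} = 392 − 6P_{FlexHub} + 2P_{IronWorks} = 0 ⇒ P_{FlexHub} = 196/3 + (1/3)P_{IronWorks}.
Similarly P_{IronWorks} = 401/6 + (1/3)P_{FlexHub}.
Solving the two reaction functions simultaneously: (1 − (1/3)(1/3))P_{FlexHub} = 196/3 + (1/3)·(401/6), so (8/9)P_{FlexHub} = 1577/18 and P_{FlexHub} = 98.5625.
Then P_{IronWorks} = 401/6 + (1/3)·98.5625 = 99.6875.
q_{FlexHub} = 266 − 3·98.5625 + 2·99.6875 = 169.6875.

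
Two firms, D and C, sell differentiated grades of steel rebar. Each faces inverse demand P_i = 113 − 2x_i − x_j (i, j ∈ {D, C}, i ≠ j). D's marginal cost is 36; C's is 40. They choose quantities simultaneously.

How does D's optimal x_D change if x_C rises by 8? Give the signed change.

Firm D's profit: π = x_D(113 − 2x_D − x_C) − 36x_D.
∂π/∂x_D = 77 − 4x_D − x_C = 0 ⇒ x_D = 19.25 − 0.25x_C.
The reaction-function slope is −0.25, so an 8-unit rise in x_C moves x_D by −0.25 × 8 = −2. D's best response falls — the actions are strategic substitutes.

-2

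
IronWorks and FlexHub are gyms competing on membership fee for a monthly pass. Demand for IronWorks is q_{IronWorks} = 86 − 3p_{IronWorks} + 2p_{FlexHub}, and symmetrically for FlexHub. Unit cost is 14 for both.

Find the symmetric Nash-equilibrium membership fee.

32

IronWorks's profit: π = (p_{IronWorks} − 14)(86 − 3p_{IronWorks} + 2p_{FlexHub}).
∂π/∂p_{IronWorks} = 128 − 6p_{IronWorks} + 2p_{FlexHub} = 0 ⇒ p_{IronWorks} = 64/3 + (1/3)p_{FlexHub}.
The game is symmetric, so in equilibrium p_{FlexHub} = p_{IronWorks}: the reaction function gives (2/3)p_{IronWorks} = 64/3, hence p_{IronWorks} = 32.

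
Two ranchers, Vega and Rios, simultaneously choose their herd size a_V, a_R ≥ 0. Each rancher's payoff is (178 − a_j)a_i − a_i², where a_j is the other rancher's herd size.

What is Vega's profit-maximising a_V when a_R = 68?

55

Vega's payoff is (178 − a_R)a_V − a_V².
∂π/∂a_V = 178 − a_R − 2a_V = 0, so a_V = 89 − 0.5a_R.
At a_R = 68: a_V = 89 − 0.5·68 = 55.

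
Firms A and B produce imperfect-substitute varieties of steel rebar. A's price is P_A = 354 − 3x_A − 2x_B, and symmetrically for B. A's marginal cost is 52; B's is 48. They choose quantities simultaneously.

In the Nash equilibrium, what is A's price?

Firm A's profit: π = x_A(354 − 3x_A − 2x_B) − 52x_A.
∂π/∂x_A = 302 − 6x_A − 2x_B = 0 ⇒ x_A = 151/3 − (1/3)x_B.
Similarly x_B = 51 − (1/3)x_A.
Substituting the second reaction function into the first: x_A = 151/3 − (1/3)(51 − (1/3)x_A), which gives (8/9)x_A = 100/3 ⇒ x_A = 37.5.
Then x_B = 51 − (1/3)·37.5 = 38.5.
P_A = 354 − 3·37.5 − 2·38.5 = 164.5.

164.5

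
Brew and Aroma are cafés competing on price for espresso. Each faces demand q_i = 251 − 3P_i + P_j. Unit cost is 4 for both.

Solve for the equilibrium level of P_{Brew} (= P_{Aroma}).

Brew's profit: π = (P_{Brew} − 4)(251 − 3P_{Brew} + P_{Aroma}).
∂π/∂P_{Brew} = 263 − 6P_{Brew} + P_{Aroma} = 0 ⇒ P_{Brew} = 263/6 + (1/6)P_{Aroma}.
The game is symmetric, so in equilibrium P_{Aroma} = P_{Brew}: the reaction function gives (5/6)P_{Brew} = 263/6, hence P_{Brew} = 52.6.

52.6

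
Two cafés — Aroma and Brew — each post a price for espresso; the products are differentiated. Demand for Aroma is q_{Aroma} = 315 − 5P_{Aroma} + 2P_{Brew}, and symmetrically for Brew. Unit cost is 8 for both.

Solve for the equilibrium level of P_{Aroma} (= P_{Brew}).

44.375

Aroma's profit: π = (P_{Aroma} − 8)(315 − 5P_{Aroma} + 2P_{Brew}).
∂π/∂P_{Aroma} = 355 − 10P_{Aroma} + 2P_{Brew} = 0 ⇒ P_{Aroma} = 35.5 + 0.2P_{Brew}.
The game is symmetric, so in equilibrium P_{Brew} = P_{Aroma}: the reaction function gives 0.8P_{Aroma} = 35.5, hence P_{Aroma} = 44.375.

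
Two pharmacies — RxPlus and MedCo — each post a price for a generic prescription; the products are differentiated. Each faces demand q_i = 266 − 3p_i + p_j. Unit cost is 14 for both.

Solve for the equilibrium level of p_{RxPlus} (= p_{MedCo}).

RxPlus's profit: π = (p_{RxPlus} − 14)(266 − 3p_{RxPlus} + p_{MedCo}).
∂π/∂p_{RxPlus} = 308 − 6p_{RxPlus} + p_{MedCo} = 0 ⇒ p_{RxPlus} = 154/3 + (1/6)p_{MedCo}.
The game is symmetric, so in equilibrium p_{MedCo} = p_{RxPlus}: the reaction function gives (5/6)p_{RxPlus} = 154/3, hence p_{RxPlus} = 61.6.

61.6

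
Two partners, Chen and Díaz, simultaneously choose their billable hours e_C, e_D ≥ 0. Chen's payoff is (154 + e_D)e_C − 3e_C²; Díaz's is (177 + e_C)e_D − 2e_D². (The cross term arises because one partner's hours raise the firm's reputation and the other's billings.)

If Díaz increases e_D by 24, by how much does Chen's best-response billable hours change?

Expanding Chen's payoff: 154e_C + e_De_C − 3e_C².
∂π/∂e_C = 154 + e_D − 6e_C = 0, so e_C = 77/3 + (1/6)e_D.
The reaction-function slope is 1/6, so a 24-unit rise in e_D moves e_C by 1/6 × 24 = 4. Chen's best response rises — the actions are strategic complements.

4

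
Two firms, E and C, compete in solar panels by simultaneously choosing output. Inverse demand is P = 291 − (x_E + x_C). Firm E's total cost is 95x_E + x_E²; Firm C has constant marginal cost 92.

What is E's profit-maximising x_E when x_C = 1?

Firm E's profit: π = x_E(291 − (x_E + x_C)) − 95x_E − x_E².
∂π/∂x_E = 196 − 4x_E − x_C = 0, so x_E = 49 − 0.25x_C.
At x_C = 1: x_E = 49 − 0.25·1 = 48.75.

48.75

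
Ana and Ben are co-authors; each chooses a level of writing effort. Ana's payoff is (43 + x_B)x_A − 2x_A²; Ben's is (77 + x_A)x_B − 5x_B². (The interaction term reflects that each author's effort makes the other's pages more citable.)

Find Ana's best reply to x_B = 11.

Expanding Ana's payoff: 43x_A + x_Bx_A − 2x_A².
∂π/∂x_A = 43 + x_B − 4x_A = 0, so x_A = 10.75 + 0.25x_B.
At x_B = 11: x_A = 10.75 + 0.25·11 = 13.5.

13.5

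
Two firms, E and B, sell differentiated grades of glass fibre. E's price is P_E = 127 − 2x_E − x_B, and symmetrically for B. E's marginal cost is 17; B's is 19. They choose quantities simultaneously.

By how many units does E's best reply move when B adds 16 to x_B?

Firm E's profit: π = x_E(127 − 2x_E − x_B) − 17x_E.
∂π/∂x_E = 110 − 4x_E − x_B = 0 ⇒ x_E = 27.5 − 0.25x_B.
The reaction-function slope is −0.25, so a 16-unit rise in x_B moves x_E by −0.25 × 16 = −4. E's best response falls — the actions are strategic substitutes.

-4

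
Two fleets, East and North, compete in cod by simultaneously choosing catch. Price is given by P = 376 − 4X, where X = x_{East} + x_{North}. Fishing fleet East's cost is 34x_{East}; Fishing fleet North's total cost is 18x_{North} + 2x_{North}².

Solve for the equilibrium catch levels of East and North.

33.4, 18.7

Fishing fleet East's profit: π = x_{East}(376 − 4(x_{East} + x_{North})) − 34x_{East}.
∂π/∂x_{East} = 342 − 8x_{East} − 4x_{North} = 0, so x_{East} = 42.75 − 0.5x_{North}.
For North: ∂π/∂x_{North} = 358 − 12x_{North} − 4x_{East} = 0 ⇒ x_{North} = 179/6 − (1/3)x_{East}.
Solving the two reaction functions simultaneously: (1 − (−0.5)(−1/3))x_{East} = 42.75 − 0.5·(179/6), so (5/6)x_{East} = 167/6 and x_{East} = 33.4.
Then x_{North} = 179/6 − (1/3)·33.4 = 18.7.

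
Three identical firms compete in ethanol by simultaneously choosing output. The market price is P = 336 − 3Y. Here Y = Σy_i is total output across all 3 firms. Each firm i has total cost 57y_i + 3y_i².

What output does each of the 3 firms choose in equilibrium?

15.5

A representative firm's profit is π_i = y_i(336 − 3Y) − 57y_i − 3y_i², with Y = y_i + Σ_{j≠i} y_j.
First-order condition: 279 − 12y_i − 3Σ_{j≠i} y_j = 0.
Imposing symmetry (y_j = y for all j) turns Σ_{j≠i} y_j into 2y, so 279 = 18y and y = 15.5.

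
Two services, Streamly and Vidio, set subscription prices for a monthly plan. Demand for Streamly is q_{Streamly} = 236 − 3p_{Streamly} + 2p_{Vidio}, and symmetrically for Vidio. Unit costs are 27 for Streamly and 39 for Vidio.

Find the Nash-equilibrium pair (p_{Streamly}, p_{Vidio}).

Streamly's profit: π = (p_{Streamly} − 27)(236 − 3p_{Streamly} + 2p_{Vidio}).
∂π/∂p_{Streamly} = 317 − 6p_{Streamly} + 2p_{Vidio} = 0 ⇒ p_{Streamly} = 317/6 + (1/3)p_{Vidio}.
Similarly p_{Vidio} = 353/6 + (1/3)p_{Streamly}.
Plugging p_{Vidio} into Streamly's best response: p_{Streamly} = 317/6 + (1/3)(353/6 + (1/3)p_{Streamly}) ⇒ (8/9)p_{Streamly} = 652/9, so p_{Streamly} = 81.5.
Then p_{Vidio} = 353/6 + (1/3)·81.5 = 86.

81.5, 86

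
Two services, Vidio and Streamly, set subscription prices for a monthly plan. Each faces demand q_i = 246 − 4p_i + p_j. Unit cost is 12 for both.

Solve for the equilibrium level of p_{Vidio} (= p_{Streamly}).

42

Vidio's profit: π = (p_{Vidio} − 12)(246 − 4p_{Vidio} + p_{Streamly}).
∂π/∂p_{Vidio} = 294 − 8p_{Vidio} + p_{Streamly} = 0 ⇒ p_{Vidio} = 36.75 + 0.125p_{Streamly}.
By symmetry p_{Streamly} = p_{Vidio}; substituting into the reaction function, 0.875p_{Vidio} = 36.75 and p_{Vidio} = 42.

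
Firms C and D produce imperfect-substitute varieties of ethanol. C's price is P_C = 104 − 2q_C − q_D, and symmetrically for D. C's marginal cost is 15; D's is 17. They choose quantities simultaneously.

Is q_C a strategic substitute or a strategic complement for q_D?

strategic substitutes

Firm C's profit: π = q_C(104 − 2q_C − q_D) − 15q_C.
∂π/∂q_C = 89 − 4q_C − q_D = 0 ⇒ q_C = 22.25 − 0.25q_D.
The best-response slope dq_C/dq_D = −0.25 < 0: the reaction function is downward-sloping, so the choices are strategic substitutes.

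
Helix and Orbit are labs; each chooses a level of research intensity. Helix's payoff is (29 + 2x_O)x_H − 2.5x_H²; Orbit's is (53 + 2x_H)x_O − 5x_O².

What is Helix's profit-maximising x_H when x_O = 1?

Expanding Helix's payoff: 29x_H + 2x_Ox_H − 2.5x_H².
∂π/∂x_H = 29 + 2x_O − 5x_H = 0, so x_H = 5.8 + 0.4x_O.
At x_O = 1: x_H = 5.8 + 0.4·1 = 6.2.

6.2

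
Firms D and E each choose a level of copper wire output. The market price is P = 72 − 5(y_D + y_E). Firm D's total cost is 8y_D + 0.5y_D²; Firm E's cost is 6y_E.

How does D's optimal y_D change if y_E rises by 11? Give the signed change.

-5

Firm D's profit: π = y_D(72 − 5(y_D + y_E)) − 8y_D − 0.5y_D².
∂π/∂y_D = 64 − 11y_D − 5y_E = 0, so y_D = 64/11 − (5/11)y_E.
The reaction-function slope is −5/11, so an 11-unit rise in y_E moves y_D by −5/11 × 11 = −5. D's best response falls — the actions are strategic substitutes.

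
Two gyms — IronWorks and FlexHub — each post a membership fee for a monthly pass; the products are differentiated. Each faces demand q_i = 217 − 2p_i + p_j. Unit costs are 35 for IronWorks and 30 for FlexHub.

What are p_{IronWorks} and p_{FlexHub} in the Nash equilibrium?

95, 93

IronWorks's profit: π = (p_{IronWorks} − 35)(217 − 2p_{IronWorks} + p_{FlexHub}).
∂π/∂p_{IronWorks} = 287 − 4p_{IronWorks} + p_{FlexHub} = 0 ⇒ p_{IronWorks} = 71.75 + 0.25p_{FlexHub}.
Similarly p_{FlexHub} = 69.25 + 0.25p_{IronWorks}.
Plugging p_{FlexHub} into IronWorks's best response: p_{IronWorks} = 71.75 + 0.25(69.25 + 0.25p_{IronWorks}) ⇒ 0.9375p_{IronWorks} = 89.0625, so p_{IronWorks} = 95.
Then p_{FlexHub} = 69.25 + 0.25·95 = 93.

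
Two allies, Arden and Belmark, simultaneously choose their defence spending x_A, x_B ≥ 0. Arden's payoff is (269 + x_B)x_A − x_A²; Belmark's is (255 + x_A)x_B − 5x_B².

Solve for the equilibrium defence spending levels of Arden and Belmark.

Expanding Arden's payoff: 269x_A + x_Bx_A − x_A².
∂π/∂x_A = 269 + x_B − 2x_A = 0, so x_A = 134.5 + 0.5x_B.
Likewise for Belmark: x_B = 25.5 + 0.1x_A.
Solving the two reaction functions simultaneously: (1 − (0.5)(0.1))x_A = 134.5 + 0.5·25.5, so 0.95x_A = 147.25 and x_A = 155.
Then x_B = 25.5 + 0.1·155 = 41.

155, 41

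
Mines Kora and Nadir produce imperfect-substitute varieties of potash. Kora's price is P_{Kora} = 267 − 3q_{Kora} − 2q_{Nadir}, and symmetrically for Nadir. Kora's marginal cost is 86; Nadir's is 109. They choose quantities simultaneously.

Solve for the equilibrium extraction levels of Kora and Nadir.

24.0625, 18.3125

Mine Kora's profit: π = q_{Kora}(267 − 3q_{Kora} − 2q_{Nadir}) − 86q_{Kora}.
∂π/∂q_{Kora} = 181 − 6q_{Kora} − 2q_{Nadir} = 0 ⇒ q_{Kora} = 181/6 − (1/3)q_{Nadir}.
Similarly q_{Nadir} = 79/3 − (1/3)q_{Kora}.
Solving the two reaction functions simultaneously: (1 − (−1/3)(−1/3))q_{Kora} = 181/6 − (1/3)·(79/3), so (8/9)q_{Kora} = 385/18 and q_{Kora} = 24.0625.
Then q_{Nadir} = 79/3 − (1/3)·24.0625 = 18.3125.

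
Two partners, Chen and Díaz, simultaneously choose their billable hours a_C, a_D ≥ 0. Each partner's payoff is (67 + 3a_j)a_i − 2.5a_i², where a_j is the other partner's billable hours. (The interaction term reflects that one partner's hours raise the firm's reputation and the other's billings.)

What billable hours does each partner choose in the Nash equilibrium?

33.5

Chen's payoff is (67 + 3a_D)a_C − 2.5a_C².
∂π/∂a_C = 67 + 3a_D − 5a_C = 0, so a_C = 13.4 + 0.6a_D.
The game is symmetric, so in equilibrium a_D = a_C: the reaction function gives 0.4a_C = 13.4, hence a_C = 33.5.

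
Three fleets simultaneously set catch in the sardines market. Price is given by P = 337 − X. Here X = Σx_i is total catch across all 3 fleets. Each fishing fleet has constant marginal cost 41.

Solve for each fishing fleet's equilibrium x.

A representative fishing fleet's profit is π_i = x_i(337 − X) − 41x_i, with X = x_i + Σ_{j≠i} x_j.
First-order condition: 296 − 2x_i − Σ_{j≠i} x_j = 0.
With identical fishing fleets, set every x_j = x: then 296 − 2x − 2x = 0, i.e. x = 296/4 = 74.

74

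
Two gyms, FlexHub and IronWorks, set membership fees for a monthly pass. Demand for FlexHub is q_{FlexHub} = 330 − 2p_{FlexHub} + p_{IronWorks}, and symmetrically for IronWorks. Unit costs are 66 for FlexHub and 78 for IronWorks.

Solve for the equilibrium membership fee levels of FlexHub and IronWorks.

155.6, 160.4

FlexHub's profit: π = (p_{FlexHub} − 66)(330 − 2p_{FlexHub} + p_{IronWorks}).
∂π/∂p_{FlexHub} = 462 − 4p_{FlexHub} + p_{IronWorks} = 0 ⇒ p_{FlexHub} = 115.5 + 0.25p_{IronWorks}.
Similarly p_{IronWorks} = 121.5 + 0.25p_{FlexHub}.
Substituting the second reaction function into the first: p_{FlexHub} = 115.5 + 0.25(121.5 + 0.25p_{FlexHub}), which gives 0.9375p_{FlexHub} = 145.875 ⇒ p_{FlexHub} = 155.6.
Then p_{IronWorks} = 121.5 + 0.25·155.6 = 160.4.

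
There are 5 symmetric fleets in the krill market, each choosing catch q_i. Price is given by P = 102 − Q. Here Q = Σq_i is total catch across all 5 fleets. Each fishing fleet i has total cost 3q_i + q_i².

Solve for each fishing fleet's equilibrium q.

12.375

A representative fishing fleet's profit is π_i = q_i(102 − Q) − 3q_i − q_i², with Q = q_i + Σ_{j≠i} q_j.
First-order condition: 99 − 4q_i − Σ_{j≠i} q_j = 0.
In a symmetric equilibrium every fishing fleet chooses the same q, so Σ_{j≠i} q_j = 4q. The condition becomes 99 − 8q = 0, giving q = 99/8 = 12.375.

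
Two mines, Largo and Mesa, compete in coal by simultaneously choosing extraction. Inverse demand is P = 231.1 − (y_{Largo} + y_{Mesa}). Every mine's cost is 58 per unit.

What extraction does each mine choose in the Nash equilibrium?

57.7

Mine Largo's profit: π = y_{Largo}(231.1 − (y_{Largo} + y_{Mesa})) − 58y_{Largo}.
∂π/∂y_{Largo} = 173.1 − 2y_{Largo} − y_{Mesa} = 0, so y_{Largo} = 86.55 − 0.5y_{Mesa}.
By symmetry y_{Mesa} = y_{Largo}; substituting into the reaction function, 1.5y_{Largo} = 86.55 and y_{Largo} = 57.7.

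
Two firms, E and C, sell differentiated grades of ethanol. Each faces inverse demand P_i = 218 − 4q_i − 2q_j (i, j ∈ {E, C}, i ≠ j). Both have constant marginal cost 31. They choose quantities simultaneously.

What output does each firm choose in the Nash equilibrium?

18.7

Firm E's profit: π = q_E(218 − 4q_E − 2q_C) − 31q_E.
∂π/∂q_E = 187 − 8q_E − 2q_C = 0 ⇒ q_E = 23.375 − 0.25q_C.
The game is symmetric, so in equilibrium q_C = q_E: the reaction function gives 1.25q_E = 23.375, hence q_E = 18.7.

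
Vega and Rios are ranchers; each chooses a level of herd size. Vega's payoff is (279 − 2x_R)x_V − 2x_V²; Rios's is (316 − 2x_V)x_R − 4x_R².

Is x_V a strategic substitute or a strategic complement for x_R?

Expanding Vega's payoff: 279x_V − 2x_Rx_V − 2x_V².
∂π/∂x_V = 279 − 2x_R − 4x_V = 0, so x_V = 69.75 − 0.5x_R.
The best-response slope dx_V/dx_R = −0.5 < 0: the reaction function is downward-sloping, so the choices are strategic substitutes.

strategic substitutes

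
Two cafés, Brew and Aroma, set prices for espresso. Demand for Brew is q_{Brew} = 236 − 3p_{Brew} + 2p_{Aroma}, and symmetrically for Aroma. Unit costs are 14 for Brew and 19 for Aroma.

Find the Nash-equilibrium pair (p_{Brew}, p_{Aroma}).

Brew's profit: π = (p_{Brew} − 14)(236 − 3p_{Brew} + 2p_{Aroma}).
∂π/∂p_{Brew} = 278 − 6p_{Brew} + 2p_{Aroma} = 0 ⇒ p_{Brew} = 139/3 + (1/3)p_{Aroma}.
Similarly p_{Aroma} = 293/6 + (1/3)p_{Brew}.
Solving the two reaction functions simultaneously: (1 − (1/3)(1/3))p_{Brew} = 139/3 + (1/3)·(293/6), so (8/9)p_{Brew} = 1127/18 and p_{Brew} = 70.4375.
Then p_{Aroma} = 293/6 + (1/3)·70.4375 = 72.3125.

70.4375, 72.3125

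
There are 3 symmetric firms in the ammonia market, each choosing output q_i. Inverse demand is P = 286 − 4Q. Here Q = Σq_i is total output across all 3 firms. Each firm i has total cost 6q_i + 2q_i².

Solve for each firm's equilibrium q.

A representative firm's profit is π_i = q_i(286 − 4Q) − 6q_i − 2q_i², with Q = q_i + Σ_{j≠i} q_j.
First-order condition: 280 − 12q_i − 4Σ_{j≠i} q_j = 0.
With identical firms, set every q_j = q: then 280 − 12q − 8q = 0, i.e. q = 280/20 = 14.

14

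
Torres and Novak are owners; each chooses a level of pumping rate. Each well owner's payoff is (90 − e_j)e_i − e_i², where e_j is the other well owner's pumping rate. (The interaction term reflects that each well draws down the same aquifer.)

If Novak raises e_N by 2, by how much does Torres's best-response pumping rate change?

-1

Torres's payoff is (90 − e_N)e_T − e_T².
∂π/∂e_T = 90 − e_N − 2e_T = 0, so e_T = 45 − 0.5e_N.
The reaction-function slope is −0.5, so a 2-unit rise in e_N moves e_T by −0.5 × 2 = −1. Torres's best response falls — the actions are strategic substitutes.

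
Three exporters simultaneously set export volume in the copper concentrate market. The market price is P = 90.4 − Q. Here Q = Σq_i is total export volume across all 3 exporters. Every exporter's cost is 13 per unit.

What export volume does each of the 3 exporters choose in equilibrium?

A representative exporter's profit is π_i = q_i(90.4 − Q) − 13q_i, with Q = q_i + Σ_{j≠i} q_j.
First-order condition: 77.4 − 2q_i − Σ_{j≠i} q_j = 0.
With identical exporters, set every q_j = q: then 77.4 − 2q − 2q = 0, i.e. q = 77.4/4 = 19.35.

19.35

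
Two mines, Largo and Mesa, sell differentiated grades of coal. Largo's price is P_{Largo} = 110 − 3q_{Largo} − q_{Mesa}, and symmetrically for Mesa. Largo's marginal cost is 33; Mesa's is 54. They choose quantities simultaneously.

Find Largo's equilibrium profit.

Mine Largo's profit: π = q_{Largo}(110 − 3q_{Largo} − q_{Mesa}) − 33q_{Largo}.
∂π/∂q_{Largo} = 77 − 6q_{Largo} − q_{Mesa} = 0 ⇒ q_{Largo} = 77/6 − (1/6)q_{Mesa}.
Similarly q_{Mesa} = 28/3 − (1/6)q_{Largo}.
Substituting the second reaction function into the first: q_{Largo} = 77/6 − (1/6)(28/3 − (1/6)q_{Largo}), which gives (35/36)q_{Largo} = 203/18 ⇒ q_{Largo} = 11.6.
Then q_{Mesa} = 28/3 − (1/6)·11.6 = 7.4.
P_{Largo} = 110 − 3·11.6 − 7.4 = 67.8.
Profit = (67.8 − 33)·11.6 = 403.68.

403.68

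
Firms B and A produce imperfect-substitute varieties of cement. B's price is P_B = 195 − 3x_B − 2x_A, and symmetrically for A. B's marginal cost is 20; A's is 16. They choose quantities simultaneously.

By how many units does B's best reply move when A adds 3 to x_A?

Firm B's profit: π = x_B(195 − 3x_B − 2x_A) − 20x_B.
∂π/∂x_B = 175 − 6x_B − 2x_A = 0 ⇒ x_B = 175/6 − (1/3)x_A.
The reaction-function slope is −1/3, so a 3-unit rise in x_A moves x_B by −1/3 × 3 = −1. B's best response falls — the actions are strategic substitutes.

-1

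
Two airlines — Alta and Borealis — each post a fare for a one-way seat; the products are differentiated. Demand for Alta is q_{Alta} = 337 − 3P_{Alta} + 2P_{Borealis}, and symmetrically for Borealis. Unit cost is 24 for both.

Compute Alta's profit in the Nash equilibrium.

18369.1875

Alta's profit: π = (P_{Alta} − 24)(337 − 3P_{Alta} + 2P_{Borealis}).
∂π/∂P_{Alta} = 409 − 6P_{Alta} + 2P_{Borealis} = 0 ⇒ P_{Alta} = 409/6 + (1/3)P_{Borealis}.
Setting P_{Alta} = P_{Borealis} in the reaction function: P_{Alta} = 409/6 + (1/3)P_{Alta}, so P_{Alta} = (409/6) / (2/3) = 102.25.
q_{Alta} = 337 − 3·102.25 + 2·102.25 = 234.75.
Profit = (102.25 − 24)·234.75 = 18369.1875.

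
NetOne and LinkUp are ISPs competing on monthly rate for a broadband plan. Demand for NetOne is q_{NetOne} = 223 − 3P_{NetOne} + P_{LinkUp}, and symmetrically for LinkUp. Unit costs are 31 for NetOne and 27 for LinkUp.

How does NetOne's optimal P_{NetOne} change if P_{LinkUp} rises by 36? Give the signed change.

NetOne's profit: π = (P_{NetOne} − 31)(223 − 3P_{NetOne} + P_{LinkUp}).
∂π/∂P_{NetOne} = 316 − 6P_{NetOne} + P_{LinkUp} = 0 ⇒ P_{NetOne} = 158/3 + (1/6)P_{LinkUp}.
The reaction-function slope is 1/6, so a 36-unit rise in P_{LinkUp} moves P_{NetOne} by 1/6 × 36 = 6. NetOne's best response rises — the actions are strategic complements.

6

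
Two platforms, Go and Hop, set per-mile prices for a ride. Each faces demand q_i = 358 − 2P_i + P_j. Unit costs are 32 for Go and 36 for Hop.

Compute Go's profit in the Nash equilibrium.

Go's profit: π = (P_{Go} − 32)(358 − 2P_{Go} + P_{Hop}).
∂π/∂P_{Go} = 422 − 4P_{Go} + P_{Hop} = 0 ⇒ P_{Go} = 105.5 + 0.25P_{Hop}.
Similarly P_{Hop} = 107.5 + 0.25P_{Go}.
Plugging P_{Hop} into Go's best response: P_{Go} = 105.5 + 0.25(107.5 + 0.25P_{Go}) ⇒ 0.9375P_{Go} = 132.375, so P_{Go} = 141.2.
Then P_{Hop} = 107.5 + 0.25·141.2 = 142.8.
q_{Go} = 358 − 2·141.2 + 142.8 = 218.4.
Profit = (141.2 − 32)·218.4 = 23849.28.

23849.28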